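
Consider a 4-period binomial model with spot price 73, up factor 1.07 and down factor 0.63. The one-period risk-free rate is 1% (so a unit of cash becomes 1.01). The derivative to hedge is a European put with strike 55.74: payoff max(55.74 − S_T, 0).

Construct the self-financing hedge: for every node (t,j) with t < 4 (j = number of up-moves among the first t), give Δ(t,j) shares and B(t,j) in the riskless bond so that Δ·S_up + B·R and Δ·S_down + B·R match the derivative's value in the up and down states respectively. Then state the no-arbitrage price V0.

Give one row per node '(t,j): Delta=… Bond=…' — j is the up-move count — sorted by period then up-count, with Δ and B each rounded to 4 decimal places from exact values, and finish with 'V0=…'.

(0,0): Delta=-0.2286 Bond=18.8089
(1,0): Delta=-0.9783 Bond=53.4791
(1,1): Delta=-0.1589 Bond=13.5524
(2,0): Delta=-1.0000 Bond=54.6417
(2,1): Delta=-0.9763 Bond=53.9147
(2,2): Delta=-0.0829 Bond=7.3364
(3,0): Delta=-1.0000 Bond=55.1881
(3,1): Delta=-1.0000 Bond=55.1881
(3,2): Delta=-0.9741 Bond=54.3379
(3,3): Delta=0.0000 Bond=0.0000
V0=2.1243

Since d<R<u, set p* = (R−d)/(u−d) = 0.8636; price each node as the discounted p*-expectation of its children.
Payoff layer (t=4): V(4,0)=44.2403, V(4,1)=36.2088, V(4,2)=22.5680, V(4,3)=0.0000, V(4,4)=0.0000
  t=3,j=0: stock 18.2534 → up 19.5312 (V=36.2088), down 11.4997 (V=44.2403). Price 36.9347; hedge Δ=-1.0000, bond B=55.1881.
  t=3,j=1: stock 31.0019 → up 33.1720 (V=22.5680), down 19.5312 (V=36.2088). Price 24.1863; hedge Δ=-1.0000, bond B=55.1881.
  t=3,j=2: stock 52.6540 → up 56.3397 (V=0.0000), down 33.1720 (V=22.5680). Price 3.0470; hedge Δ=-0.9741, bond B=54.3379.
  t=3,j=3: stock 89.4281 → up 95.6881 (V=0.0000), down 56.3397 (V=0.0000). Price 0.0000; hedge Δ=0.0000, bond B=0.0000.
  t=2,j=0: stock 28.9737 → up 31.0019 (V=24.1863), down 18.2534 (V=36.9347). Price 25.6680; hedge Δ=-1.0000, bond B=54.6417.
  t=2,j=1: stock 49.2093 → up 52.6540 (V=3.0470), down 31.0019 (V=24.1863). Price 5.8709; hedge Δ=-0.9763, bond B=53.9147.
  t=2,j=2: stock 83.5777 → up 89.4281 (V=0.0000), down 52.6540 (V=3.0470). Price 0.4114; hedge Δ=-0.0829, bond B=7.3364.
  t=1,j=0: stock 45.9900 → up 49.2093 (V=5.8709), down 28.9737 (V=25.6680). Price 8.4857; hedge Δ=-0.9783, bond B=53.4791.
  t=1,j=1: stock 78.1100 → up 83.5777 (V=0.4114), down 49.2093 (V=5.8709). Price 1.1444; hedge Δ=-0.1589, bond B=13.5524.
  t=0,j=0: stock 73.0000 → up 78.1100 (V=1.1444), down 45.9900 (V=8.4857). Price 2.1243; hedge Δ=-0.2286, bond B=18.8089.
The time-0 hedge costs 2.1243, which is the no-arbitrage price.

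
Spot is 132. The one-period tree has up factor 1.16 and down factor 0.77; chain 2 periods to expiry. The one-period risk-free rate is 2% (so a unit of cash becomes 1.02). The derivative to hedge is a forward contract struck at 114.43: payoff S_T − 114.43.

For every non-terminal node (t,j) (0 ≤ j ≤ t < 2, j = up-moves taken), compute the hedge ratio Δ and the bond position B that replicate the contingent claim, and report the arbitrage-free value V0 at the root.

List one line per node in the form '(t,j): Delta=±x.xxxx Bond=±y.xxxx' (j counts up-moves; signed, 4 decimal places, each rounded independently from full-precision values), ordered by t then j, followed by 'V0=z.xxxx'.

Under the risk-neutral measure, an up-move has probability p* = (R−d)/(u−d) = 0.6410 and values discount at R = 1.02.
Terminal payoffs: V(2,0)=-36.1672, V(2,1)=3.4724, V(2,2)=63.1892
(1,0): S=101.6400. Δ = (V_up−V_dn)/(S_up−S_dn) = (3.4724−-36.1672)/(117.9024−78.2628) = 1.0000. V = [p*·3.4724 + (1−p*)·-36.1672]/1.02 = -10.5463. B = V − Δ·S = -112.1863.
(1,1): S=153.1200. Δ = (V_up−V_dn)/(S_up−S_dn) = (63.1892−3.4724)/(177.6192−117.9024) = 1.0000. V = [p*·63.1892 + (1−p*)·3.4724]/1.02 = 40.9337. B = V − Δ·S = -112.1863.
(0,0): S=132.0000. Δ = (V_up−V_dn)/(S_up−S_dn) = (40.9337−-10.5463)/(153.1200−101.6400) = 1.0000. V = [p*·40.9337 + (1−p*)·-10.5463]/1.02 = 22.0135. B = V − Δ·S = -109.9865.
Self-financing check: at every node Δ·S+B equals the discounted successor values.

(0,0): Delta=1.0000 Bond=-109.9865
(1,0): Delta=1.0000 Bond=-112.1863
(1,1): Delta=1.0000 Bond=-112.1863
V0=22.0135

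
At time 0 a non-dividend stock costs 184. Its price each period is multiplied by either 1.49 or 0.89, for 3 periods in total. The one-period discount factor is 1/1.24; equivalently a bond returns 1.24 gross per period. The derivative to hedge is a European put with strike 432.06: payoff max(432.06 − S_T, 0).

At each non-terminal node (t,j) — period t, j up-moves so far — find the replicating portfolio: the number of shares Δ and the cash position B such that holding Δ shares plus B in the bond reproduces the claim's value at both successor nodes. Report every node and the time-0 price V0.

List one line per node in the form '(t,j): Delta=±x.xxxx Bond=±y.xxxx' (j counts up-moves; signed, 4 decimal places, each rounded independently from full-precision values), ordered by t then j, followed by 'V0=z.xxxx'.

(0,0): Delta=-0.6460 Bond=179.8575
(1,0): Delta=-1.0000 Bond=280.9964
(1,1): Delta=-0.4949 Bond=181.6140
(2,0): Delta=-1.0000 Bond=348.4355
(2,1): Delta=-1.0000 Bond=348.4355
(2,2): Delta=-0.2795 Bond=137.1770
V0=60.9958

Under the risk-neutral measure, an up-move has probability p* = (R−d)/(u−d) = 0.5833 and values discount at R = 1.24.
At expiry t=3: V(3,0)=302.3457, V(3,1)=214.8979, V(3,2)=68.4964, V(3,3)=0.0000
Node (2,0) S=145.7464: V=(p*·214.8979+(1−p*)·302.3457)/1.24=202.6891; Δ=(214.8979−302.3457)/(217.1621−129.7143)=-1.0000; B=V−Δ·S=348.4355
Node (2,1) S=244.0024: V=(p*·68.4964+(1−p*)·214.8979)/1.24=104.4331; Δ=(68.4964−214.8979)/(363.5636−217.1621)=-1.0000; B=V−Δ·S=348.4355
Node (2,2) S=408.4984: V=(p*·0.0000+(1−p*)·68.4964)/1.24=23.0163; Δ=(0.0000−68.4964)/(608.6626−363.5636)=-0.2795; B=V−Δ·S=137.1770
Node (1,0) S=163.7600: V=(p*·104.4331+(1−p*)·202.6891)/1.24=117.2364; Δ=(104.4331−202.6891)/(244.0024−145.7464)=-1.0000; B=V−Δ·S=280.9964
Node (1,1) S=274.1600: V=(p*·23.0163+(1−p*)·104.4331)/1.24=45.9193; Δ=(23.0163−104.4331)/(408.4984−244.0024)=-0.4949; B=V−Δ·S=181.6140
Node (0,0) S=184.0000: V=(p*·45.9193+(1−p*)·117.2364)/1.24=60.9958; Δ=(45.9193−117.2364)/(274.1600−163.7600)=-0.6460; B=V−Δ·S=179.8575
Check: Δ(0,0)·S0 + B(0,0) = 60.9958 = V0.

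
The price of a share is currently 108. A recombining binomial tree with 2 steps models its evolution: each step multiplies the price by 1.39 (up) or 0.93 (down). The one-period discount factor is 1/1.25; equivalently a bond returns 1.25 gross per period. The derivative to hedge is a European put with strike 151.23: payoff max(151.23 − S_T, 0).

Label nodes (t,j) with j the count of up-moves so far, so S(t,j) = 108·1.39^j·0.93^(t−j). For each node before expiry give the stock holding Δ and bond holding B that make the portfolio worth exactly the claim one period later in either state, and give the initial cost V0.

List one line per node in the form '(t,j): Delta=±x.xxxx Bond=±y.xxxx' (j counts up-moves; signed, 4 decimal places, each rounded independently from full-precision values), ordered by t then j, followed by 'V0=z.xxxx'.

Under the risk-neutral measure, an up-move has probability p* = (R−d)/(u−d) = 0.6957 and values discount at R = 1.25.
Terminal values V(2,·): V(2,0)=57.8208, V(2,1)=11.6184, V(2,2)=0.0000
(1,0): S=100.4400. Δ = (V_up−V_dn)/(S_up−S_dn) = (11.6184−57.8208)/(139.6116−93.4092) = -1.0000. V = [p*·11.6184 + (1−p*)·57.8208]/1.25 = 20.5440. B = V − Δ·S = 120.9840.
(1,1): S=150.1200. Δ = (V_up−V_dn)/(S_up−S_dn) = (0.0000−11.6184)/(208.6668−139.6116) = -0.1682. V = [p*·0.0000 + (1−p*)·11.6184]/1.25 = 2.8288. B = V − Δ·S = 28.0862.
(0,0): S=108.0000. Δ = (V_up−V_dn)/(S_up−S_dn) = (2.8288−20.5440)/(150.1200−100.4400) = -0.3566. V = [p*·2.8288 + (1−p*)·20.5440]/1.25 = 6.5763. B = V − Δ·S = 45.0876.
Check: Δ(0,0)·S0 + B(0,0) = 6.5763 = V0.

(0,0): Delta=-0.3566 Bond=45.0876
(1,0): Delta=-1.0000 Bond=120.9840
(1,1): Delta=-0.1682 Bond=28.0862
V0=6.5763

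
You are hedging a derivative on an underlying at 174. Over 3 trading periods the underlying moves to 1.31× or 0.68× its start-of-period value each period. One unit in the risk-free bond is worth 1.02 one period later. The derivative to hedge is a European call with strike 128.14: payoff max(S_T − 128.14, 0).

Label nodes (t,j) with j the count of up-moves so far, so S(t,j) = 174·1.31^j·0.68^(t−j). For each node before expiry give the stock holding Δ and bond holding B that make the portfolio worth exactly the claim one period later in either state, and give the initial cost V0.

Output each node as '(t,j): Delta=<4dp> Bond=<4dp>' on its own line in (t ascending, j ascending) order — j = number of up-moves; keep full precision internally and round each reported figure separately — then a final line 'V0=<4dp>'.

(0,0): Delta=0.8068 Bond=-73.0244
(1,0): Delta=0.5317 Bond=-41.9411
(1,1): Delta=0.9285 Bond=-102.2429
(2,0): Delta=0.0000 Bond=0.0000
(2,1): Delta=0.7671 Bond=-79.2687
(2,2): Delta=1.0000 Bond=-125.6275
V0=67.3513

No-arbitrage ⇒ martingale measure with p* = (R−d)/(u−d) = 0.5397.
At expiry t=3: V(3,0)=0.0000, V(3,1)=0.0000, V(3,2)=74.9090, V(3,3)=263.0278
(2,0): S=80.4576. Δ = (V_up−V_dn)/(S_up−S_dn) = (0.0000−0.0000)/(105.3995−54.7112) = 0.0000. V = [p*·0.0000 + (1−p*)·0.0000]/1.02 = 0.0000. B = V − Δ·S = 0.0000.
(2,1): S=154.9992. Δ = (V_up−V_dn)/(S_up−S_dn) = (74.9090−0.0000)/(203.0490−105.3995) = 0.7671. V = [p*·74.9090 + (1−p*)·0.0000]/1.02 = 39.6344. B = V − Δ·S = -79.2687.
(2,2): S=298.6014. Δ = (V_up−V_dn)/(S_up−S_dn) = (263.0278−74.9090)/(391.1678−203.0490) = 1.0000. V = [p*·263.0278 + (1−p*)·74.9090]/1.02 = 172.9739. B = V − Δ·S = -125.6275.
(1,0): S=118.3200. Δ = (V_up−V_dn)/(S_up−S_dn) = (39.6344−0.0000)/(154.9992−80.4576) = 0.5317. V = [p*·39.6344 + (1−p*)·0.0000]/1.02 = 20.9706. B = V − Δ·S = -41.9411.
(1,1): S=227.9400. Δ = (V_up−V_dn)/(S_up−S_dn) = (172.9739−39.6344)/(298.6014−154.9992) = 0.9285. V = [p*·172.9739 + (1−p*)·39.6344]/1.02 = 109.4073. B = V − Δ·S = -102.2429.
(0,0): S=174.0000. Δ = (V_up−V_dn)/(S_up−S_dn) = (109.4073−20.9706)/(227.9400−118.3200) = 0.8068. V = [p*·109.4073 + (1−p*)·20.9706]/1.02 = 67.3513. B = V − Δ·S = -73.0244.
The time-0 hedge costs 67.3513, which is the no-arbitrage price.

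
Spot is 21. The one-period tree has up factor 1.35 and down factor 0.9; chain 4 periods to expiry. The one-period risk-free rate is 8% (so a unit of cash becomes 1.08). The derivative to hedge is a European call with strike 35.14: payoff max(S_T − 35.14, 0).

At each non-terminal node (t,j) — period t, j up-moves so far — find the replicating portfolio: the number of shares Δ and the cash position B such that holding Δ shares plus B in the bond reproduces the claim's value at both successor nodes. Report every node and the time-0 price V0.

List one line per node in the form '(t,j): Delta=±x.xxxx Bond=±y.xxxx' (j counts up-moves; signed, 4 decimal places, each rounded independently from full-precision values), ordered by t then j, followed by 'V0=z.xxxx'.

No-arbitrage ⇒ martingale measure with p* = (R−d)/(u−d) = 0.4000.
Terminal values V(4,·): V(4,0)=0.0000, V(4,1)=0.0000, V(4,2)=0.0000, V(4,3)=11.3611, V(4,4)=34.6116
  t=3,j=0: stock 15.3090 → up 20.6672 (V=0.0000), down 13.7781 (V=0.0000). Price 0.0000; hedge Δ=0.0000, bond B=0.0000.
  t=3,j=1: stock 22.9635 → up 31.0007 (V=0.0000), down 20.6672 (V=0.0000). Price 0.0000; hedge Δ=0.0000, bond B=0.0000.
  t=3,j=2: stock 34.4453 → up 46.5011 (V=11.3611), down 31.0007 (V=0.0000). Price 4.2078; hedge Δ=0.7330, bond B=-21.0391.
  t=3,j=3: stock 51.6679 → up 69.7516 (V=34.6116), down 46.5011 (V=11.3611). Price 19.1308; hedge Δ=1.0000, bond B=-32.5370.
  t=2,j=0: stock 17.0100 → up 22.9635 (V=0.0000), down 15.3090 (V=0.0000). Price 0.0000; hedge Δ=0.0000, bond B=0.0000.
  t=2,j=1: stock 25.5150 → up 34.4453 (V=4.2078), down 22.9635 (V=0.0000). Price 1.5584; hedge Δ=0.3665, bond B=-7.7922.
  t=2,j=2: stock 38.2725 → up 51.6679 (V=19.1308), down 34.4453 (V=4.2078). Price 9.4232; hedge Δ=0.8665, bond B=-23.7391.
  t=1,j=0: stock 18.9000 → up 25.5150 (V=1.5584), down 17.0100 (V=0.0000). Price 0.5772; hedge Δ=0.1832, bond B=-2.8860.
  t=1,j=1: stock 28.3500 → up 38.2725 (V=9.4232), down 25.5150 (V=1.5584). Price 4.3559; hedge Δ=0.6165, bond B=-13.1213.
  t=0,j=0: stock 21.0000 → up 28.3500 (V=4.3559), down 18.9000 (V=0.5772). Price 1.9340; hedge Δ=0.3999, bond B=-6.4631.
Self-financing check: at every node Δ·S+B equals the discounted successor values.

(0,0): Delta=0.3999 Bond=-6.4631
(1,0): Delta=0.1832 Bond=-2.8860
(1,1): Delta=0.6165 Bond=-13.1213
(2,0): Delta=0.0000 Bond=0.0000
(2,1): Delta=0.3665 Bond=-7.7922
(2,2): Delta=0.8665 Bond=-23.7391
(3,0): Delta=0.0000 Bond=0.0000
(3,1): Delta=0.0000 Bond=0.0000
(3,2): Delta=0.7330 Bond=-21.0391
(3,3): Delta=1.0000 Bond=-32.5370
V0=1.9340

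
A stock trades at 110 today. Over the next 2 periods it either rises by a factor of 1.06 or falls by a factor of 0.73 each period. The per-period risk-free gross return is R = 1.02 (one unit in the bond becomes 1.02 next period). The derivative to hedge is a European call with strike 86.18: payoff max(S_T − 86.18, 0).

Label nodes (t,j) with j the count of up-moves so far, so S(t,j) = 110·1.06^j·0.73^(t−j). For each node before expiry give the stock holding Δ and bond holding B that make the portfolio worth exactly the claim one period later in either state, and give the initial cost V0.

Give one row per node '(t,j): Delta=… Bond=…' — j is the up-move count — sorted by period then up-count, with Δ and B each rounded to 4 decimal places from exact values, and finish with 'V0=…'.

(0,0): Delta=0.8880 Bond=-69.9117
(1,0): Delta=0.0000 Bond=0.0000
(1,1): Delta=0.9724 Bond=-81.1458
V0=27.7731

Risk-neutral probability p* = (R−d)/(u−d) = (1.02−0.73)/(1.06−0.73) = 0.8788.
Payoff layer (t=2): V(2,0)=0.0000, V(2,1)=0.0000, V(2,2)=37.4160
  t=1,j=0: stock 80.3000 → up 85.1180 (V=0.0000), down 58.6190 (V=0.0000). Price 0.0000; hedge Δ=0.0000, bond B=0.0000.
  t=1,j=1: stock 116.6000 → up 123.5960 (V=37.4160), down 85.1180 (V=0.0000). Price 32.2360; hedge Δ=0.9724, bond B=-81.1458.
  t=0,j=0: stock 110.0000 → up 116.6000 (V=32.2360), down 80.3000 (V=0.0000). Price 27.7731; hedge Δ=0.8880, bond B=-69.9117.
Check: Δ(0,0)·S0 + B(0,0) = 27.7731 = V0.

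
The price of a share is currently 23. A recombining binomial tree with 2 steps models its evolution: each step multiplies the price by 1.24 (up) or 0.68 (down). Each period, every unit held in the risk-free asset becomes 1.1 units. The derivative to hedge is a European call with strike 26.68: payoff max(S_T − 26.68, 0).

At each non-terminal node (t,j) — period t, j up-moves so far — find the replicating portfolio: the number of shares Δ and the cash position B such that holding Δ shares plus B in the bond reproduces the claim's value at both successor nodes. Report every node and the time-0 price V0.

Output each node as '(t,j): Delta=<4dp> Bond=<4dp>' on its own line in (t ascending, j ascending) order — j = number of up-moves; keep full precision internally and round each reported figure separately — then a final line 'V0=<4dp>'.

The replicating-portfolio and risk-neutral prices coincide; use p* = (1.1−0.68)/(1.24−0.68) = 0.7500 for the latter.
Terminal payoffs: V(2,0)=0.0000, V(2,1)=0.0000, V(2,2)=8.6848
  t=1,j=0: stock 15.6400 → up 19.3936 (V=0.0000), down 10.6352 (V=0.0000). Price 0.0000; hedge Δ=0.0000, bond B=0.0000.
  t=1,j=1: stock 28.5200 → up 35.3648 (V=8.6848), down 19.3936 (V=0.0000). Price 5.9215; hedge Δ=0.5438, bond B=-9.5871.
  t=0,j=0: stock 23.0000 → up 28.5200 (V=5.9215), down 15.6400 (V=0.0000). Price 4.0374; hedge Δ=0.4597, bond B=-6.5367.
Each (Δ,B) replicates both successor values, so the strategy is self-financing and V0 is arbitrage-free.

(0,0): Delta=0.4597 Bond=-6.5367
(1,0): Delta=0.0000 Bond=0.0000
(1,1): Delta=0.5438 Bond=-9.5871
V0=4.0374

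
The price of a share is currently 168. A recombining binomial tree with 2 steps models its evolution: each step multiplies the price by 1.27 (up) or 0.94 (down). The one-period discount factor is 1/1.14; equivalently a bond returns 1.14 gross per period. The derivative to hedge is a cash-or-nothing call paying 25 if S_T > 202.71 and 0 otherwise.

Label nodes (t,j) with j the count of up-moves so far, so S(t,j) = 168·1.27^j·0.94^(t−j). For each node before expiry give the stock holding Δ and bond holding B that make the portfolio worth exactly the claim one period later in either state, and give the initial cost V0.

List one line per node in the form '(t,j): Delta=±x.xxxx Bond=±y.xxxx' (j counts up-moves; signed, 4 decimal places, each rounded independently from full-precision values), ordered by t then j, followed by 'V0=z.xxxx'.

The replicating-portfolio and risk-neutral prices coincide; use p* = (1.14−0.94)/(1.27−0.94) = 0.6061 for the latter.
Terminal payoffs: V(2,0)=0.0000, V(2,1)=0.0000, V(2,2)=25.0000
(1,0): S=157.9200. Δ = (V_up−V_dn)/(S_up−S_dn) = (0.0000−0.0000)/(200.5584−148.4448) = 0.0000. V = [p*·0.0000 + (1−p*)·0.0000]/1.14 = 0.0000. B = V − Δ·S = 0.0000.
(1,1): S=213.3600. Δ = (V_up−V_dn)/(S_up−S_dn) = (25.0000−0.0000)/(270.9672−200.5584) = 0.3551. V = [p*·25.0000 + (1−p*)·0.0000]/1.14 = 13.2908. B = V − Δ·S = -62.4668.
(0,0): S=168.0000. Δ = (V_up−V_dn)/(S_up−S_dn) = (13.2908−0.0000)/(213.3600−157.9200) = 0.2397. V = [p*·13.2908 + (1−p*)·0.0000]/1.14 = 7.0658. B = V − Δ·S = -33.2093.
Each (Δ,B) replicates both successor values, so the strategy is self-financing and V0 is arbitrage-free.

(0,0): Delta=0.2397 Bond=-33.2093
(1,0): Delta=0.0000 Bond=0.0000
(1,1): Delta=0.3551 Bond=-62.4668
V0=7.0658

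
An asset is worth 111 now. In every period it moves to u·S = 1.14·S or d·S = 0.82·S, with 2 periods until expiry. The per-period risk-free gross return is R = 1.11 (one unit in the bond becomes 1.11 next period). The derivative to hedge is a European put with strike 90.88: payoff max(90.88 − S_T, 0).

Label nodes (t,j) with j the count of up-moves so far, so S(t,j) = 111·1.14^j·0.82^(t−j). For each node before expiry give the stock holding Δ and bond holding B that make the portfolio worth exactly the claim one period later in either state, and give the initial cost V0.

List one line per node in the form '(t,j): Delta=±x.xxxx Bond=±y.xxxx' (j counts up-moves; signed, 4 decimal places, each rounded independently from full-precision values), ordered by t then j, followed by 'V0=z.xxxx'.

The replicating-portfolio and risk-neutral prices coincide; use p* = (1.11−0.82)/(1.14−0.82) = 0.9063 for the latter.
At expiry t=2: V(2,0)=16.2436, V(2,1)=0.0000, V(2,2)=0.0000
Node (1,0) S=91.0200: V=(p*·0.0000+(1−p*)·16.2436)/1.11=1.3719; Δ=(0.0000−16.2436)/(103.7628−74.6364)=-0.5577; B=V−Δ·S=52.1332
Node (1,1) S=126.5400: V=(p*·0.0000+(1−p*)·0.0000)/1.11=0.0000; Δ=(0.0000−0.0000)/(144.2556−103.7628)=0.0000; B=V−Δ·S=0.0000
Node (0,0) S=111.0000: V=(p*·0.0000+(1−p*)·1.3719)/1.11=0.1159; Δ=(0.0000−1.3719)/(126.5400−91.0200)=-0.0386; B=V−Δ·S=4.4031
Self-financing check: at every node Δ·S+B equals the discounted successor values.

(0,0): Delta=-0.0386 Bond=4.4031
(1,0): Delta=-0.5577 Bond=52.1332
(1,1): Delta=0.0000 Bond=0.0000
V0=0.1159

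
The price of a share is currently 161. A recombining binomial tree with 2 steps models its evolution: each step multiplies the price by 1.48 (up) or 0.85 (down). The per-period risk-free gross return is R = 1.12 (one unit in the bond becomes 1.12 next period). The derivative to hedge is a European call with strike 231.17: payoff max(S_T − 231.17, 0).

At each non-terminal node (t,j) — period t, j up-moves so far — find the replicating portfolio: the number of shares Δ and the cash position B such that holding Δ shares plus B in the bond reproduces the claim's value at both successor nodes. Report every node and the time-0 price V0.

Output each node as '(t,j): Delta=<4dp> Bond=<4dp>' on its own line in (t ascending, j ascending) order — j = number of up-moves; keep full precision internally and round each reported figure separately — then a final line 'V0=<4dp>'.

(0,0): Delta=0.4583 Bond=-55.9997
(1,0): Delta=0.0000 Bond=0.0000
(1,1): Delta=0.8093 Bond=-146.3460
V0=17.7882

Risk-neutral probability p* = (R−d)/(u−d) = (1.12−0.85)/(1.48−0.85) = 0.4286.
Terminal payoffs: V(2,0)=0.0000, V(2,1)=0.0000, V(2,2)=121.4844
  t=1,j=0: stock 136.8500 → up 202.5380 (V=0.0000), down 116.3225 (V=0.0000). Price 0.0000; hedge Δ=0.0000, bond B=0.0000.
  t=1,j=1: stock 238.2800 → up 352.6544 (V=121.4844), down 202.5380 (V=0.0000). Price 46.4864; hedge Δ=0.8093, bond B=-146.3460.
  t=0,j=0: stock 161.0000 → up 238.2800 (V=46.4864), down 136.8500 (V=0.0000). Price 17.7882; hedge Δ=0.4583, bond B=-55.9997.
The time-0 hedge costs 17.7882, which is the no-arbitrage price.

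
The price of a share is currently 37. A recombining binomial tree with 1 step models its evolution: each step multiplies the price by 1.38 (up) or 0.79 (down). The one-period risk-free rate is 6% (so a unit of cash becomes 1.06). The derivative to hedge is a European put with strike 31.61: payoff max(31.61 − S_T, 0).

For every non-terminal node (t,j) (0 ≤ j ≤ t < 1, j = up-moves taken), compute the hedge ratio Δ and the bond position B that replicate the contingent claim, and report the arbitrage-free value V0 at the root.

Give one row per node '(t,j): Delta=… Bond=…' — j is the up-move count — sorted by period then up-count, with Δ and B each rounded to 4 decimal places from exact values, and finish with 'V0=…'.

Since d<R<u, set p* = (R−d)/(u−d) = 0.4576; price each node as the discounted p*-expectation of its children.
At expiry t=1: V(1,0)=2.3800, V(1,1)=0.0000
  t=0,j=0: stock 37.0000 → up 51.0600 (V=0.0000), down 29.2300 (V=2.3800). Price 1.2178; hedge Δ=-0.1090, bond B=5.2517.
Each (Δ,B) replicates both successor values, so the strategy is self-financing and V0 is arbitrage-free.

(0,0): Delta=-0.1090 Bond=5.2517
V0=1.2178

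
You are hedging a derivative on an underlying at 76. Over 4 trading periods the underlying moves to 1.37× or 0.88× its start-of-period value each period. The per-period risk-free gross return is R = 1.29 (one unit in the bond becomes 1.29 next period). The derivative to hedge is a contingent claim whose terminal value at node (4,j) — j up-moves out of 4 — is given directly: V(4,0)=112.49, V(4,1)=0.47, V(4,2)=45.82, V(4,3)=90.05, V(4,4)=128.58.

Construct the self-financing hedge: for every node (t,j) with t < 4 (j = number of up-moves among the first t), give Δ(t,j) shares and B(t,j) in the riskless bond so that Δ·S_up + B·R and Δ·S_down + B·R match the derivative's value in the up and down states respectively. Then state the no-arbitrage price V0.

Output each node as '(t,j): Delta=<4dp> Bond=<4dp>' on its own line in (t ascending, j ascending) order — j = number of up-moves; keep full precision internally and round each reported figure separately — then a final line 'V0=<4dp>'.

(0,0): Delta=0.5039 Bond=-1.2146
(1,0): Delta=0.7403 Bond=-17.3740
(1,1): Delta=0.4743 Bond=1.5175
(2,0): Delta=0.5284 Bond=-9.9413
(2,1): Delta=0.7668 Bond=-24.8458
(2,2): Delta=0.4376 Bond=7.1875
(3,0): Delta=-4.4141 Bond=243.1541
(3,1): Delta=1.1478 Bond=-62.7712
(3,2): Delta=0.7191 Bond=-26.0570
(3,3): Delta=0.4024 Bond=16.1653
V0=37.0843

Since d<R<u, set p* = (R−d)/(u−d) = 0.8367; price each node as the discounted p*-expectation of its children.
Terminal values V(4,·): V(4,0)=112.4900, V(4,1)=0.4700, V(4,2)=45.8200, V(4,3)=90.0500, V(4,4)=128.5800
Node (3,0) S=51.7919: V=(p*·0.4700+(1−p*)·112.4900)/1.29=14.5418; Δ=(0.4700−112.4900)/(70.9549−45.5768)=-4.4141; B=V−Δ·S=243.1541
Node (3,1) S=80.6305: V=(p*·45.8200+(1−p*)·0.4700)/1.29=29.7798; Δ=(45.8200−0.4700)/(110.4638−70.9549)=1.1478; B=V−Δ·S=-62.7712
Node (3,2) S=125.5271: V=(p*·90.0500+(1−p*)·45.8200)/1.29=64.2084; Δ=(90.0500−45.8200)/(171.9721−110.4638)=0.7191; B=V−Δ·S=-26.0570
Node (3,3) S=195.4228: V=(p*·128.5800+(1−p*)·90.0500)/1.29=94.7980; Δ=(128.5800−90.0500)/(267.7293−171.9721)=0.4024; B=V−Δ·S=16.1653
Node (2,0) S=58.8544: V=(p*·29.7798+(1−p*)·14.5418)/1.29=21.1566; Δ=(29.7798−14.5418)/(80.6305−51.7919)=0.5284; B=V−Δ·S=-9.9413
Node (2,1) S=91.6256: V=(p*·64.2084+(1−p*)·29.7798)/1.29=45.4166; Δ=(64.2084−29.7798)/(125.5271−80.6305)=0.7668; B=V−Δ·S=-24.8458
Node (2,2) S=142.6444: V=(p*·94.7980+(1−p*)·64.2084)/1.29=69.6153; Δ=(94.7980−64.2084)/(195.4228−125.5271)=0.4376; B=V−Δ·S=7.1875
Node (1,0) S=66.8800: V=(p*·45.4166+(1−p*)·21.1566)/1.29=32.1362; Δ=(45.4166−21.1566)/(91.6256−58.8544)=0.7403; B=V−Δ·S=-17.3740
Node (1,1) S=104.1200: V=(p*·69.6153+(1−p*)·45.4166)/1.29=50.9027; Δ=(69.6153−45.4166)/(142.6444−91.6256)=0.4743; B=V−Δ·S=1.5175
Node (0,0) S=76.0000: V=(p*·50.9027+(1−p*)·32.1362)/1.29=37.0843; Δ=(50.9027−32.1362)/(104.1200−66.8800)=0.5039; B=V−Δ·S=-1.2146
Check: Δ(0,0)·S0 + B(0,0) = 37.0843 = V0.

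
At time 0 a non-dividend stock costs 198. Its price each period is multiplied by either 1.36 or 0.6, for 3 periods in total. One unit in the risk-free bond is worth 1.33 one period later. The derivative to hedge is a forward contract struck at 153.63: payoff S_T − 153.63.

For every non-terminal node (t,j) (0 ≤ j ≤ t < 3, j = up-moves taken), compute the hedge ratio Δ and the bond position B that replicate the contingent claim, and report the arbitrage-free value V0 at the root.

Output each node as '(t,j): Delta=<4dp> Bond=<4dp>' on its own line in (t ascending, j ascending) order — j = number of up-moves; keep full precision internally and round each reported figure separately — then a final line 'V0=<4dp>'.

Since d<R<u, set p* = (R−d)/(u−d) = 0.9605; price each node as the discounted p*-expectation of its children.
At expiry t=3: V(3,0)=-110.8620, V(3,1)=-56.6892, V(3,2)=66.1025, V(3,3)=344.4303
(2,0): S=71.2800. Δ = (V_up−V_dn)/(S_up−S_dn) = (-56.6892−-110.8620)/(96.9408−42.7680) = 1.0000. V = [p*·-56.6892 + (1−p*)·-110.8620]/1.33 = -44.2313. B = V − Δ·S = -115.5113.
(2,1): S=161.5680. Δ = (V_up−V_dn)/(S_up−S_dn) = (66.1025−-56.6892)/(219.7325−96.9408) = 1.0000. V = [p*·66.1025 + (1−p*)·-56.6892]/1.33 = 46.0567. B = V − Δ·S = -115.5113.
(2,2): S=366.2208. Δ = (V_up−V_dn)/(S_up−S_dn) = (344.4303−66.1025)/(498.0603−219.7325) = 1.0000. V = [p*·344.4303 + (1−p*)·66.1025]/1.33 = 250.7095. B = V − Δ·S = -115.5113.
(1,0): S=118.8000. Δ = (V_up−V_dn)/(S_up−S_dn) = (46.0567−-44.2313)/(161.5680−71.2800) = 1.0000. V = [p*·46.0567 + (1−p*)·-44.2313]/1.33 = 31.9494. B = V − Δ·S = -86.8506.
(1,1): S=269.2800. Δ = (V_up−V_dn)/(S_up−S_dn) = (250.7095−46.0567)/(366.2208−161.5680) = 1.0000. V = [p*·250.7095 + (1−p*)·46.0567]/1.33 = 182.4294. B = V − Δ·S = -86.8506.
(0,0): S=198.0000. Δ = (V_up−V_dn)/(S_up−S_dn) = (182.4294−31.9494)/(269.2800−118.8000) = 1.0000. V = [p*·182.4294 + (1−p*)·31.9494]/1.33 = 132.6988. B = V − Δ·S = -65.3012.
Each (Δ,B) replicates both successor values, so the strategy is self-financing and V0 is arbitrage-free.

(0,0): Delta=1.0000 Bond=-65.3012
(1,0): Delta=1.0000 Bond=-86.8506
(1,1): Delta=1.0000 Bond=-86.8506
(2,0): Delta=1.0000 Bond=-115.5113
(2,1): Delta=1.0000 Bond=-115.5113
(2,2): Delta=1.0000 Bond=-115.5113
V0=132.6988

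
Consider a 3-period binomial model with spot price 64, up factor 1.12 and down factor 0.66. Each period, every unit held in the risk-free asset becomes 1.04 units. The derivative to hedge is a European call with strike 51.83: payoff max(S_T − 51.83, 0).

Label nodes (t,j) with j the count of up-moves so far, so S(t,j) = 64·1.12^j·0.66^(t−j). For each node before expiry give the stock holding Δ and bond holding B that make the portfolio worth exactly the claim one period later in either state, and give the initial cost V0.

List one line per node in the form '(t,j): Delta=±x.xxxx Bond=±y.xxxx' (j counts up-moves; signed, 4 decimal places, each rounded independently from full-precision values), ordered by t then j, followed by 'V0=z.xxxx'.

(0,0): Delta=0.8019 Bond=-31.8673
(1,0): Delta=0.0473 Bond=-1.2666
(1,1): Delta=0.8955 Bond=-39.8525
(2,0): Delta=0.0000 Bond=0.0000
(2,1): Delta=0.0531 Bond=-1.5946
(2,2): Delta=1.0000 Bond=-49.8365
V0=19.4528

Since d<R<u, set p* = (R−d)/(u−d) = 0.8261; price each node as the discounted p*-expectation of its children.
Terminal payoffs: V(3,0)=0.0000, V(3,1)=0.0000, V(3,2)=1.1559, V(3,3)=38.0854
Node (2,0) S=27.8784: V=(p*·0.0000+(1−p*)·0.0000)/1.04=0.0000; Δ=(0.0000−0.0000)/(31.2238−18.3997)=0.0000; B=V−Δ·S=0.0000
Node (2,1) S=47.3088: V=(p*·1.1559+(1−p*)·0.0000)/1.04=0.9181; Δ=(1.1559−0.0000)/(52.9859−31.2238)=0.0531; B=V−Δ·S=-1.5946
Node (2,2) S=80.2816: V=(p*·38.0854+(1−p*)·1.1559)/1.04=30.4451; Δ=(38.0854−1.1559)/(89.9154−52.9859)=1.0000; B=V−Δ·S=-49.8365
Node (1,0) S=42.2400: V=(p*·0.9181+(1−p*)·0.0000)/1.04=0.7293; Δ=(0.9181−0.0000)/(47.3088−27.8784)=0.0473; B=V−Δ·S=-1.2666
Node (1,1) S=71.6800: V=(p*·30.4451+(1−p*)·0.9181)/1.04=24.3365; Δ=(30.4451−0.9181)/(80.2816−47.3088)=0.8955; B=V−Δ·S=-39.8525
Node (0,0) S=64.0000: V=(p*·24.3365+(1−p*)·0.7293)/1.04=19.4528; Δ=(24.3365−0.7293)/(71.6800−42.2400)=0.8019; B=V−Δ·S=-31.8673
Root portfolio cost Δ·64+B reproduces V0=19.4528.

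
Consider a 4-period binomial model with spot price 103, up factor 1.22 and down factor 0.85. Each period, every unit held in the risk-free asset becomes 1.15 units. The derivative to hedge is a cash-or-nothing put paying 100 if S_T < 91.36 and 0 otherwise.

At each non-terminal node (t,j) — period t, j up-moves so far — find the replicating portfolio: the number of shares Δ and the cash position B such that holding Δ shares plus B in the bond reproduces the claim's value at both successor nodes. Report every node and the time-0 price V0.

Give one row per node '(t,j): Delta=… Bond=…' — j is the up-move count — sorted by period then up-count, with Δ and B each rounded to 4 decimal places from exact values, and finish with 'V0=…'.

(0,0): Delta=-0.1502 Bond=16.8006
(1,0): Delta=-0.7161 Bond=68.8670
(1,1): Delta=-0.0582 Bond=7.7599
(2,0): Delta=-2.5606 Bond=216.4592
(2,1): Delta=-0.4163 Bond=47.1692
(2,2): Delta=0.0000 Bond=0.0000
(3,0): Delta=0.0000 Bond=86.9565
(3,1): Delta=-2.9769 Bond=286.7215
(3,2): Delta=0.0000 Bond=0.0000
(3,3): Delta=0.0000 Bond=0.0000
V0=1.3289

The replicating-portfolio and risk-neutral prices coincide; use p* = (1.15−0.85)/(1.22−0.85) = 0.8108 for the latter.
Terminal values V(4,·): V(4,0)=100.0000, V(4,1)=100.0000, V(4,2)=0.0000, V(4,3)=0.0000, V(4,4)=0.0000
  t=3,j=0: stock 63.2549 → up 77.1709 (V=100.0000), down 53.7666 (V=100.0000). Price 86.9565; hedge Δ=0.0000, bond B=86.9565.
  t=3,j=1: stock 90.7893 → up 110.7630 (V=0.0000), down 77.1709 (V=100.0000). Price 16.4512; hedge Δ=-2.9769, bond B=286.7215.
  t=3,j=2: stock 130.3094 → up 158.9775 (V=0.0000), down 110.7630 (V=0.0000). Price 0.0000; hedge Δ=0.0000, bond B=0.0000.
  t=3,j=3: stock 187.0323 → up 228.1795 (V=0.0000), down 158.9775 (V=0.0000). Price 0.0000; hedge Δ=0.0000, bond B=0.0000.
  t=2,j=0: stock 74.4175 → up 90.7893 (V=16.4512), down 63.2549 (V=86.9565). Price 25.9044; hedge Δ=-2.5606, bond B=216.4592.
  t=2,j=1: stock 106.8110 → up 130.3094 (V=0.0000), down 90.7893 (V=16.4512). Price 2.7064; hedge Δ=-0.4163, bond B=47.1692.
  t=2,j=2: stock 153.3052 → up 187.0323 (V=0.0000), down 130.3094 (V=0.0000). Price 0.0000; hedge Δ=0.0000, bond B=0.0000.
  t=1,j=0: stock 87.5500 → up 106.8110 (V=2.7064), down 74.4175 (V=25.9044). Price 6.1698; hedge Δ=-0.7161, bond B=68.8670.
  t=1,j=1: stock 125.6600 → up 153.3052 (V=0.0000), down 106.8110 (V=2.7064). Price 0.4452; hedge Δ=-0.0582, bond B=7.7599.
  t=0,j=0: stock 103.0000 → up 125.6600 (V=0.4452), down 87.5500 (V=6.1698). Price 1.3289; hedge Δ=-0.1502, bond B=16.8006.
Check: Δ(0,0)·S0 + B(0,0) = 1.3289 = V0.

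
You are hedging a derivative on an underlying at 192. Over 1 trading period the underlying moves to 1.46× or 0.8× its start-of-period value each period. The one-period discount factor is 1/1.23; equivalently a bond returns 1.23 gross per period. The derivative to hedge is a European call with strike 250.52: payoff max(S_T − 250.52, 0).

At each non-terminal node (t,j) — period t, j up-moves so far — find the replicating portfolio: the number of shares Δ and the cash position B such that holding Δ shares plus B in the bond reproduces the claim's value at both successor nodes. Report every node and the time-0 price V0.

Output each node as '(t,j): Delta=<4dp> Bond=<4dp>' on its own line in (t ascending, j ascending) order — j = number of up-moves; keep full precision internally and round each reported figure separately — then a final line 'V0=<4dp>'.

(0,0): Delta=0.2352 Bond=-29.3668
V0=15.7847

Risk-neutral probability p* = (R−d)/(u−d) = (1.23−0.8)/(1.46−0.8) = 0.6515.
Payoff layer (t=1): V(1,0)=0.0000, V(1,1)=29.8000
(0,0): S=192.0000. Δ = (V_up−V_dn)/(S_up−S_dn) = (29.8000−0.0000)/(280.3200−153.6000) = 0.2352. V = [p*·29.8000 + (1−p*)·0.0000]/1.23 = 15.7847. B = V − Δ·S = -29.3668.
Self-financing check: at every node Δ·S+B equals the discounted successor values.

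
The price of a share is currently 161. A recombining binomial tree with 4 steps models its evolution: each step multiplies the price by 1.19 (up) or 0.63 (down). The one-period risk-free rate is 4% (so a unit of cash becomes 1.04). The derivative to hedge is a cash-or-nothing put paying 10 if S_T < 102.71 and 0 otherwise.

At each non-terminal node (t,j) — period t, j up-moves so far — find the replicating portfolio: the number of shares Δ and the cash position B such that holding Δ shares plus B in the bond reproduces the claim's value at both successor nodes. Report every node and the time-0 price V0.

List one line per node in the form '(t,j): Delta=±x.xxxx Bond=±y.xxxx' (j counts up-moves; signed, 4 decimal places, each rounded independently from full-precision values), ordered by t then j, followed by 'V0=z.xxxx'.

(0,0): Delta=-0.0425 Bond=9.3356
(1,0): Delta=-0.0873 Bond=14.2509
(1,1): Delta=-0.0338 Bond=8.0473
(2,0): Delta=0.0000 Bond=9.2456
(2,1): Delta=-0.1042 Bond=16.8608
(2,2): Delta=-0.0202 Bond=5.2625
(3,0): Delta=0.0000 Bond=9.6154
(3,1): Delta=0.0000 Bond=9.6154
(3,2): Delta=-0.1243 Bond=20.4327
(3,3): Delta=0.0000 Bond=0.0000
V0=2.4976

No-arbitrage ⇒ martingale measure with p* = (R−d)/(u−d) = 0.7321.
At expiry t=4: V(4,0)=10.0000, V(4,1)=10.0000, V(4,2)=10.0000, V(4,3)=0.0000, V(4,4)=0.0000
  t=3,j=0: stock 40.2576 → up 47.9065 (V=10.0000), down 25.3623 (V=10.0000). Price 9.6154; hedge Δ=0.0000, bond B=9.6154.
  t=3,j=1: stock 76.0421 → up 90.4901 (V=10.0000), down 47.9065 (V=10.0000). Price 9.6154; hedge Δ=0.0000, bond B=9.6154.
  t=3,j=2: stock 143.6350 → up 170.9257 (V=0.0000), down 90.4901 (V=10.0000). Price 2.5755; hedge Δ=-0.1243, bond B=20.4327.
  t=3,j=3: stock 271.3106 → up 322.8596 (V=0.0000), down 170.9257 (V=0.0000). Price 0.0000; hedge Δ=0.0000, bond B=0.0000.
  t=2,j=0: stock 63.9009 → up 76.0421 (V=9.6154), down 40.2576 (V=9.6154). Price 9.2456; hedge Δ=0.0000, bond B=9.2456.
  t=2,j=1: stock 120.7017 → up 143.6350 (V=2.5755), down 76.0421 (V=9.6154). Price 4.2896; hedge Δ=-0.1042, bond B=16.8608.
  t=2,j=2: stock 227.9921 → up 271.3106 (V=0.0000), down 143.6350 (V=2.5755). Price 0.6633; hedge Δ=-0.0202, bond B=5.2625.
  t=1,j=0: stock 101.4300 → up 120.7017 (V=4.2896), down 63.9009 (V=9.2456). Price 5.4011; hedge Δ=-0.0873, bond B=14.2509.
  t=1,j=1: stock 191.5900 → up 227.9921 (V=0.6633), down 120.7017 (V=4.2896). Price 1.5718; hedge Δ=-0.0338, bond B=8.0473.
  t=0,j=0: stock 161.0000 → up 191.5900 (V=1.5718), down 101.4300 (V=5.4011). Price 2.4976; hedge Δ=-0.0425, bond B=9.3356.
Check: Δ(0,0)·S0 + B(0,0) = 2.4976 = V0.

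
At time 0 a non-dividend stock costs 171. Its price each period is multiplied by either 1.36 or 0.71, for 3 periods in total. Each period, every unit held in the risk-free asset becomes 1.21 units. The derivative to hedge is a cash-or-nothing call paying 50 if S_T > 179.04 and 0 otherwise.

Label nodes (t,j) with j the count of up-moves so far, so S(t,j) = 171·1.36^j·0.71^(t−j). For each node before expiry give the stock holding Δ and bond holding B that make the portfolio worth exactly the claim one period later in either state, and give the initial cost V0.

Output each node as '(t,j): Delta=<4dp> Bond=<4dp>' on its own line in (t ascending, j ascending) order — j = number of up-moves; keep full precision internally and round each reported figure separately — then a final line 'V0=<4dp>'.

(0,0): Delta=0.1091 Bond=5.7552
(1,0): Delta=0.4028 Bond=-28.6946
(1,1): Delta=0.0631 Bond=17.6614
(2,0): Delta=0.0000 Bond=0.0000
(2,1): Delta=0.4659 Bond=-45.1367
(2,2): Delta=0.0000 Bond=41.3223
V0=24.4083

Since d<R<u, set p* = (R−d)/(u−d) = 0.7692; price each node as the discounted p*-expectation of its children.
Payoff layer (t=3): V(3,0)=0.0000, V(3,1)=0.0000, V(3,2)=50.0000, V(3,3)=50.0000
Node (2,0) S=86.2011: V=(p*·0.0000+(1−p*)·0.0000)/1.21=0.0000; Δ=(0.0000−0.0000)/(117.2335−61.2028)=0.0000; B=V−Δ·S=0.0000
Node (2,1) S=165.1176: V=(p*·50.0000+(1−p*)·0.0000)/1.21=31.7864; Δ=(50.0000−0.0000)/(224.5599−117.2335)=0.4659; B=V−Δ·S=-45.1367
Node (2,2) S=316.2816: V=(p*·50.0000+(1−p*)·50.0000)/1.21=41.3223; Δ=(50.0000−50.0000)/(430.1430−224.5599)=0.0000; B=V−Δ·S=41.3223
Node (1,0) S=121.4100: V=(p*·31.7864+(1−p*)·0.0000)/1.21=20.2075; Δ=(31.7864−0.0000)/(165.1176−86.2011)=0.4028; B=V−Δ·S=-28.6946
Node (1,1) S=232.5600: V=(p*·41.3223+(1−p*)·31.7864)/1.21=32.3320; Δ=(41.3223−31.7864)/(316.2816−165.1176)=0.0631; B=V−Δ·S=17.6614
Node (0,0) S=171.0000: V=(p*·32.3320+(1−p*)·20.2075)/1.21=24.4083; Δ=(32.3320−20.2075)/(232.5600−121.4100)=0.1091; B=V−Δ·S=5.7552
Self-financing check: at every node Δ·S+B equals the discounted successor values.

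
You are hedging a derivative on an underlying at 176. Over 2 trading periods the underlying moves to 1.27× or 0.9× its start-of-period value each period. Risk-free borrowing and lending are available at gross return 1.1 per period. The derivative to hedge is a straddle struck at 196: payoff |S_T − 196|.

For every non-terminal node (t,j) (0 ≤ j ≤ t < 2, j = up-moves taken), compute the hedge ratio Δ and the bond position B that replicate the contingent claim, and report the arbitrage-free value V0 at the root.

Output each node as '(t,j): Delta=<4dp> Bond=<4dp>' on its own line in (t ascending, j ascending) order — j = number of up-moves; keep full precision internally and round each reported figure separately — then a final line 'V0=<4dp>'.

The replicating-portfolio and risk-neutral prices coincide; use p* = (1.1−0.9)/(1.27−0.9) = 0.5405 for the latter.
Payoff layer (t=2): V(2,0)=53.4400, V(2,1)=5.1680, V(2,2)=87.8704
(1,0): S=158.4000. Δ = (V_up−V_dn)/(S_up−S_dn) = (5.1680−53.4400)/(201.1680−142.5600) = -0.8236. V = [p*·5.1680 + (1−p*)·53.4400]/1.1 = 24.8609. B = V − Δ·S = 155.3258.
(1,1): S=223.5200. Δ = (V_up−V_dn)/(S_up−S_dn) = (87.8704−5.1680)/(283.8704−201.1680) = 1.0000. V = [p*·87.8704 + (1−p*)·5.1680]/1.1 = 45.3382. B = V − Δ·S = -178.1818.
(0,0): S=176.0000. Δ = (V_up−V_dn)/(S_up−S_dn) = (45.3382−24.8609)/(223.5200−158.4000) = 0.3145. V = [p*·45.3382 + (1−p*)·24.8609]/1.1 = 32.6634. B = V − Δ·S = -22.6805.
The time-0 hedge costs 32.6634, which is the no-arbitrage price.

(0,0): Delta=0.3145 Bond=-22.6805
(1,0): Delta=-0.8236 Bond=155.3258
(1,1): Delta=1.0000 Bond=-178.1818
V0=32.6634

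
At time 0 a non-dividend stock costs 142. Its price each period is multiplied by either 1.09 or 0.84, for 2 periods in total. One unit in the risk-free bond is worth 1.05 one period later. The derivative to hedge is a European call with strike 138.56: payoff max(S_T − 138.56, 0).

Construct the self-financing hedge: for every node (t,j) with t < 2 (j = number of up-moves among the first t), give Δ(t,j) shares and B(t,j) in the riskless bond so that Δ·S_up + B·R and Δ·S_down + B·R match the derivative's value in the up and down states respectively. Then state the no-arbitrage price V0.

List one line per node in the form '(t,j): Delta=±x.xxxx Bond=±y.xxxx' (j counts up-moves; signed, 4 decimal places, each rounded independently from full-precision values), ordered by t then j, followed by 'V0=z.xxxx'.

The replicating-portfolio and risk-neutral prices coincide; use p* = (1.05−0.84)/(1.09−0.84) = 0.8400 for the latter.
Payoff layer (t=2): V(2,0)=0.0000, V(2,1)=0.0000, V(2,2)=30.1502
(1,0): S=119.2800. Δ = (V_up−V_dn)/(S_up−S_dn) = (0.0000−0.0000)/(130.0152−100.1952) = 0.0000. V = [p*·0.0000 + (1−p*)·0.0000]/1.05 = 0.0000. B = V − Δ·S = 0.0000.
(1,1): S=154.7800. Δ = (V_up−V_dn)/(S_up−S_dn) = (30.1502−0.0000)/(168.7102−130.0152) = 0.7792. V = [p*·30.1502 + (1−p*)·0.0000]/1.05 = 24.1202. B = V − Δ·S = -96.4806.
(0,0): S=142.0000. Δ = (V_up−V_dn)/(S_up−S_dn) = (24.1202−0.0000)/(154.7800−119.2800) = 0.6794. V = [p*·24.1202 + (1−p*)·0.0000]/1.05 = 19.2961. B = V − Δ·S = -77.1845.
The time-0 hedge costs 19.2961, which is the no-arbitrage price.

(0,0): Delta=0.6794 Bond=-77.1845
(1,0): Delta=0.0000 Bond=0.0000
(1,1): Delta=0.7792 Bond=-96.4806
V0=19.2961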